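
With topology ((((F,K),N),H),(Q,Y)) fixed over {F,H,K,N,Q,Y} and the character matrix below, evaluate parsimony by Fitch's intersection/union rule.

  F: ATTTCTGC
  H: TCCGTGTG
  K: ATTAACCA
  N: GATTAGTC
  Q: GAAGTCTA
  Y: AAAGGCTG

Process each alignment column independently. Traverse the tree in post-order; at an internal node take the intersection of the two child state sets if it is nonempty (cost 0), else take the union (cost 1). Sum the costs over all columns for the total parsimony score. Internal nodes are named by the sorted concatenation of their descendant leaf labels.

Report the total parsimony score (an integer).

20

site 0, node FK: F={A} ∩ K={A} → {A} (+0)
site 0, node FKN: FK={A} ∪ N={G} → {A,G} (+1)
site 0, node FHKN: FKN={A,G} ∪ H={T} → {A,G,T} (+1)
site 0, node QY: Q={G} ∪ Y={A} → {A,G} (+1)
site 0, node FHKNQY: FHKN={A,G,T} ∩ QY={A,G} → {A,G} (+0)
site 1, node FK: F={T} ∩ K={T} → {T} (+0)
site 1, node FKN: FK={T} ∪ N={A} → {A,T} (+1)
site 1, node FHKN: FKN={A,T} ∪ H={C} → {A,C,T} (+1)
site 1, node QY: Q={A} ∩ Y={A} → {A} (+0)
site 1, node FHKNQY: FHKN={A,C,T} ∩ QY={A} → {A} (+0)
site 2, node FK: F={T} ∩ K={T} → {T} (+0)
site 2, node FKN: FK={T} ∩ N={T} → {T} (+0)
site 2, node FHKN: FKN={T} ∪ H={C} → {C,T} (+1)
site 2, node QY: Q={A} ∩ Y={A} → {A} (+0)
site 2, node FHKNQY: FHKN={C,T} ∪ QY={A} → {A,C,T} (+1)
site 3, node FK: F={T} ∪ K={A} → {A,T} (+1)
site 3, node FKN: FK={A,T} ∩ N={T} → {T} (+0)
site 3, node FHKN: FKN={T} ∪ H={G} → {G,T} (+1)
site 3, node QY: Q={G} ∩ Y={G} → {G} (+0)
site 3, node FHKNQY: FHKN={G,T} ∩ QY={G} → {G} (+0)
site 4, node FK: F={C} ∪ K={A} → {A,C} (+1)
site 4, node FKN: FK={A,C} ∩ N={A} → {A} (+0)
site 4, node FHKN: FKN={A} ∪ H={T} → {A,T} (+1)
site 4, node QY: Q={T} ∪ Y={G} → {G,T} (+1)
site 4, node FHKNQY: FHKN={A,T} ∩ QY={G,T} → {T} (+0)
site 5, node FK: F={T} ∪ K={C} → {C,T} (+1)
site 5, node FKN: FK={C,T} ∪ N={G} → {C,G,T} (+1)
site 5, node FHKN: FKN={C,G,T} ∩ H={G} → {G} (+0)
site 5, node QY: Q={C} ∩ Y={C} → {C} (+0)
site 5, node FHKNQY: FHKN={G} ∪ QY={C} → {C,G} (+1)
site 6, node FK: F={G} ∪ K={C} → {C,G} (+1)
site 6, node FKN: FK={C,G} ∪ N={T} → {C,G,T} (+1)
site 6, node FHKN: FKN={C,G,T} ∩ H={T} → {T} (+0)
site 6, node QY: Q={T} ∩ Y={T} → {T} (+0)
site 6, node FHKNQY: FHKN={T} ∩ QY={T} → {T} (+0)
site 7, node FK: F={C} ∪ K={A} → {A,C} (+1)
site 7, node FKN: FK={A,C} ∩ N={C} → {C} (+0)
site 7, node FHKN: FKN={C} ∪ H={G} → {C,G} (+1)
site 7, node QY: Q={A} ∪ Y={G} → {A,G} (+1)
site 7, node FHKNQY: FHKN={C,G} ∩ QY={A,G} → {G} (+0)
per-site changes: [3, 2, 2, 2, 3, 3, 2, 3]; total = 20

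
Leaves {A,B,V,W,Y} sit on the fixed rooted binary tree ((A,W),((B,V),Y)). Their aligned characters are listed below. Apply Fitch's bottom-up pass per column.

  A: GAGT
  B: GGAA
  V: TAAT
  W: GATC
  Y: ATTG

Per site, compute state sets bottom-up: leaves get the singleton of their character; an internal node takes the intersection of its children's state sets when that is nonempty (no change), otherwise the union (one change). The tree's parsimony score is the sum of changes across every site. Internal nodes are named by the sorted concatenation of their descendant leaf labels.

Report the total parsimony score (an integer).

9

AW@0: {G} ∩ {G} = {G} (intersection, +0)
BV@0: {G} ∪ {T} = {G,T} (union, +1)
BVY@0: {G,T} ∪ {A} = {A,G,T} (union, +1)
ABVWY@0: {G} ∩ {A,G,T} = {G} (intersection, +0)
AW@1: {A} ∩ {A} = {A} (intersection, +0)
BV@1: {G} ∪ {A} = {A,G} (union, +1)
BVY@1: {A,G} ∪ {T} = {A,G,T} (union, +1)
ABVWY@1: {A} ∩ {A,G,T} = {A} (intersection, +0)
AW@2: {G} ∪ {T} = {G,T} (union, +1)
BV@2: {A} ∩ {A} = {A} (intersection, +0)
BVY@2: {A} ∪ {T} = {A,T} (union, +1)
ABVWY@2: {G,T} ∩ {A,T} = {T} (intersection, +0)
AW@3: {T} ∪ {C} = {C,T} (union, +1)
BV@3: {A} ∪ {T} = {A,T} (union, +1)
BVY@3: {A,T} ∪ {G} = {A,G,T} (union, +1)
ABVWY@3: {C,T} ∩ {A,G,T} = {T} (intersection, +0)
per-site changes: [2, 2, 2, 3]; total = 9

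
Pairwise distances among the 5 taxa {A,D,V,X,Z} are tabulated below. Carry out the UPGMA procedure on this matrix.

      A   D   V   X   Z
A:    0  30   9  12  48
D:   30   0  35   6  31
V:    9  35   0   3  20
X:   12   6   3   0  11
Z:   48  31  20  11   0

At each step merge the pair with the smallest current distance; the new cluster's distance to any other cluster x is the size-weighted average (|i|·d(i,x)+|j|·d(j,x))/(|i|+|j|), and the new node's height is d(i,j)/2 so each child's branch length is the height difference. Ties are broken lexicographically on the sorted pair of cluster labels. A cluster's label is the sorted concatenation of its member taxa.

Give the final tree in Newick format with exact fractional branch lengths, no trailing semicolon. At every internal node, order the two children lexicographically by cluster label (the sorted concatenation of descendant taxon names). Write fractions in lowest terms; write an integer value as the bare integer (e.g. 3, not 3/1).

iteration 1: select V,X (d=3); attach at lengths (3/2, 3/2); label the merged cluster VX
  updated: d(A,VX)=21/2, d(D,VX)=41/2, d(VX,Z)=31/2
iteration 2: select A,VX (d=21/2); attach at lengths (21/4, 15/4); label the merged cluster AVX
  updated: d(AVX,D)=71/3, d(AVX,Z)=79/3
iteration 3: select AVX,D (d=71/3); attach at lengths (79/12, 71/6); label the merged cluster ADVX
  updated: d(ADVX,Z)=55/2
iteration 4: select ADVX,Z (d=55/2); attach at lengths (23/12, 55/4); label the merged cluster ADVXZ
final tree: (((A:21/4,(V:3/2,X:3/2):15/4):79/12,D:71/6):23/12,Z:55/4)
total length: 553/12

(((A:21/4,(V:3/2,X:3/2):15/4):79/12,D:71/6):23/12,Z:55/4)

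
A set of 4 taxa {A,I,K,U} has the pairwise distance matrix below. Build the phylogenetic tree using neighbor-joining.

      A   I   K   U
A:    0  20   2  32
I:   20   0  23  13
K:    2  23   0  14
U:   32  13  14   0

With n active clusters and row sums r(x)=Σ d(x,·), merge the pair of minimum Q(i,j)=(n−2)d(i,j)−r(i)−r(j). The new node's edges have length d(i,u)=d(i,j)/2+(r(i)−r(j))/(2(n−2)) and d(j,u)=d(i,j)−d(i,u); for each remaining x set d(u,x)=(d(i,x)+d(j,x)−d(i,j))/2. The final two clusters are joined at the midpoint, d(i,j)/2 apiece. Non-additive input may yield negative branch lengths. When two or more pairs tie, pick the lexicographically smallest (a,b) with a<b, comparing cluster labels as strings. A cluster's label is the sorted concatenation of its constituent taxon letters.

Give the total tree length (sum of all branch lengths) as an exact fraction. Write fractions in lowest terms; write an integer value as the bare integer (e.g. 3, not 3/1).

step 1: merge (A,K) at d=2, Q=-89; branch lengths A→19/4, K→-11/4; new cluster AK
  updated: d(AK,I)=41/2, d(AK,U)=22
step 2: merge (AK,I) at d=41/2, Q=-111/2; branch lengths AK→59/4, I→23/4; new cluster AIK
  updated: d(AIK,U)=29/4
step 3: merge (AIK,U) at d=29/4; branch lengths AIK→29/8, U→29/8; new cluster AIKU
final tree: (((A:19/4,K:-11/4):59/4,I:23/4):29/8,U:29/8)
total length: 119/4

119/4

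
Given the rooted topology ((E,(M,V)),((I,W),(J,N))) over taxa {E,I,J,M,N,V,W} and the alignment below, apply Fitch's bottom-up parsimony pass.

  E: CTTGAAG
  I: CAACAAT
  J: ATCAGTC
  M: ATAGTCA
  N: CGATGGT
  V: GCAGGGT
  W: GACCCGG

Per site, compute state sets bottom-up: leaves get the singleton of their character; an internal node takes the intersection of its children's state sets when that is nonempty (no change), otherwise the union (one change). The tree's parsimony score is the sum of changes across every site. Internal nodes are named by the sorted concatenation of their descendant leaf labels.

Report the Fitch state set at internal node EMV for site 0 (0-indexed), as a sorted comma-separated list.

site 0, node MV: M={A} ∪ V={G} → {A,G} (+1)
site 0, node EMV: E={C} ∪ MV={A,G} → {A,C,G} (+1)
site 0, node IW: I={C} ∪ W={G} → {C,G} (+1)
site 0, node JN: J={A} ∪ N={C} → {A,C} (+1)
site 0, node IJNW: IW={C,G} ∩ JN={A,C} → {C} (+0)
site 0, node EIJMNVW: EMV={A,C,G} ∩ IJNW={C} → {C} (+0)
site 1, node MV: M={T} ∪ V={C} → {C,T} (+1)
site 1, node EMV: E={T} ∩ MV={C,T} → {T} (+0)
site 1, node IW: I={A} ∩ W={A} → {A} (+0)
site 1, node JN: J={T} ∪ N={G} → {G,T} (+1)
site 1, node IJNW: IW={A} ∪ JN={G,T} → {A,G,T} (+1)
site 1, node EIJMNVW: EMV={T} ∩ IJNW={A,G,T} → {T} (+0)
site 2, node MV: M={A} ∩ V={A} → {A} (+0)
site 2, node EMV: E={T} ∪ MV={A} → {A,T} (+1)
site 2, node IW: I={A} ∪ W={C} → {A,C} (+1)
site 2, node JN: J={C} ∪ N={A} → {A,C} (+1)
site 2, node IJNW: IW={A,C} ∩ JN={A,C} → {A,C} (+0)
site 2, node EIJMNVW: EMV={A,T} ∩ IJNW={A,C} → {A} (+0)
site 3, node MV: M={G} ∩ V={G} → {G} (+0)
site 3, node EMV: E={G} ∩ MV={G} → {G} (+0)
site 3, node IW: I={C} ∩ W={C} → {C} (+0)
site 3, node JN: J={A} ∪ N={T} → {A,T} (+1)
site 3, node IJNW: IW={C} ∪ JN={A,T} → {A,C,T} (+1)
site 3, node EIJMNVW: EMV={G} ∪ IJNW={A,C,T} → {A,C,G,T} (+1)
site 4, node MV: M={T} ∪ V={G} → {G,T} (+1)
site 4, node EMV: E={A} ∪ MV={G,T} → {A,G,T} (+1)
site 4, node IW: I={A} ∪ W={C} → {A,C} (+1)
site 4, node JN: J={G} ∩ N={G} → {G} (+0)
site 4, node IJNW: IW={A,C} ∪ JN={G} → {A,C,G} (+1)
site 4, node EIJMNVW: EMV={A,G,T} ∩ IJNW={A,C,G} → {A,G} (+0)
site 5, node MV: M={C} ∪ V={G} → {C,G} (+1)
site 5, node EMV: E={A} ∪ MV={C,G} → {A,C,G} (+1)
site 5, node IW: I={A} ∪ W={G} → {A,G} (+1)
site 5, node JN: J={T} ∪ N={G} → {G,T} (+1)
site 5, node IJNW: IW={A,G} ∩ JN={G,T} → {G} (+0)
site 5, node EIJMNVW: EMV={A,C,G} ∩ IJNW={G} → {G} (+0)
site 6, node MV: M={A} ∪ V={T} → {A,T} (+1)
site 6, node EMV: E={G} ∪ MV={A,T} → {A,G,T} (+1)
site 6, node IW: I={T} ∪ W={G} → {G,T} (+1)
site 6, node JN: J={C} ∪ N={T} → {C,T} (+1)
site 6, node IJNW: IW={G,T} ∩ JN={C,T} → {T} (+0)
site 6, node EIJMNVW: EMV={A,G,T} ∩ IJNW={T} → {T} (+0)
per-site changes: [4, 3, 3, 3, 4, 4, 4]; total = 25

A,C,G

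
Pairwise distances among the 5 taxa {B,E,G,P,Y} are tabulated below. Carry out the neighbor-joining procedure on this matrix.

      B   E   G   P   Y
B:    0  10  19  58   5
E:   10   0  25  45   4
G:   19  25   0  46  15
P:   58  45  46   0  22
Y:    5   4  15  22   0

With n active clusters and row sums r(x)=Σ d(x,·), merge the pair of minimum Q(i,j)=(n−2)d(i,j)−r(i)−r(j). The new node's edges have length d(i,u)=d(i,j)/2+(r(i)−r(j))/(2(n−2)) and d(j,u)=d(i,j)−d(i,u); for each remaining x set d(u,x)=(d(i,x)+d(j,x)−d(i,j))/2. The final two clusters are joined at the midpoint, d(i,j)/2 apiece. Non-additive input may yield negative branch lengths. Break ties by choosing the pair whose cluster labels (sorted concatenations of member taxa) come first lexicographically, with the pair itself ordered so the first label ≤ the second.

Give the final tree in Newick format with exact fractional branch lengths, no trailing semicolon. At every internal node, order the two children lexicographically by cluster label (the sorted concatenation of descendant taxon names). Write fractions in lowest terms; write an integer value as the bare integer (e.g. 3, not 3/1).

step 1: merge (P,Y) at d=22, Q=-151; branch lengths P→191/6, Y→-59/6; new cluster PY
  updated: d(B,PY)=41/2, d(E,PY)=27/2, d(G,PY)=39/2
step 2: merge (B,E) at d=10, Q=-78; branch lengths B→21/4, E→19/4; new cluster BE
  updated: d(BE,G)=17, d(BE,PY)=12
step 3: merge (BE,G) at d=17, Q=-97/2; branch lengths BE→19/4, G→49/4; new cluster BEG
  updated: d(BEG,PY)=29/4
step 4: merge (BEG,PY) at d=29/4; branch lengths BEG→29/8, PY→29/8; new cluster BEGPY
final tree: (((B:21/4,E:19/4):19/4,G:49/4):29/8,(P:191/6,Y:-59/6):29/8)
total length: 225/4

(((B:21/4,E:19/4):19/4,G:49/4):29/8,(P:191/6,Y:-59/6):29/8)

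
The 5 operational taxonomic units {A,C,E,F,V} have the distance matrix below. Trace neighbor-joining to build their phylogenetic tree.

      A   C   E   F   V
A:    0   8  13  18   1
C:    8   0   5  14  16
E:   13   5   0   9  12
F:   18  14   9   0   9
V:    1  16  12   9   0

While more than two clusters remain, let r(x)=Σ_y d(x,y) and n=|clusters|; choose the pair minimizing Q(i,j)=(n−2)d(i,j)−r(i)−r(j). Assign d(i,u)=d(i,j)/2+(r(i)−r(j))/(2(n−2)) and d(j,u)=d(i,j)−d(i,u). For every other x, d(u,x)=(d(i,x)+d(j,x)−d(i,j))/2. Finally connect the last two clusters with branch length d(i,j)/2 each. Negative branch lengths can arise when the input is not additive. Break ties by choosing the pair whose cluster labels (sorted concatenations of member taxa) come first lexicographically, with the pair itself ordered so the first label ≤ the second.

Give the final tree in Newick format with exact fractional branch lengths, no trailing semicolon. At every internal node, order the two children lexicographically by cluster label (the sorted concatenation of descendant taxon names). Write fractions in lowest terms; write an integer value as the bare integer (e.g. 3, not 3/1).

((((A:5/6,V:1/6):53/8,F:51/8):21/8,C:29/8):11/16,E:11/16)

1. join A+V (d=1, Q=-75) ⇒ AV; edges |A|=5/6, |V|=1/6
  updated: d(AV,C)=23/2, d(AV,E)=12, d(AV,F)=13
2. join AV+F (d=13, Q=-93/2) ⇒ AFV; edges |AV|=53/8, |F|=51/8
  updated: d(AFV,C)=25/4, d(AFV,E)=4
3. join AFV+C (d=25/4, Q=-61/4) ⇒ ACFV; edges |AFV|=21/8, |C|=29/8
  updated: d(ACFV,E)=11/8
4. join ACFV+E (d=11/8) ⇒ ACEFV; edges |ACFV|=11/16, |E|=11/16
final tree: ((((A:5/6,V:1/6):53/8,F:51/8):21/8,C:29/8):11/16,E:11/16)
total length: 173/8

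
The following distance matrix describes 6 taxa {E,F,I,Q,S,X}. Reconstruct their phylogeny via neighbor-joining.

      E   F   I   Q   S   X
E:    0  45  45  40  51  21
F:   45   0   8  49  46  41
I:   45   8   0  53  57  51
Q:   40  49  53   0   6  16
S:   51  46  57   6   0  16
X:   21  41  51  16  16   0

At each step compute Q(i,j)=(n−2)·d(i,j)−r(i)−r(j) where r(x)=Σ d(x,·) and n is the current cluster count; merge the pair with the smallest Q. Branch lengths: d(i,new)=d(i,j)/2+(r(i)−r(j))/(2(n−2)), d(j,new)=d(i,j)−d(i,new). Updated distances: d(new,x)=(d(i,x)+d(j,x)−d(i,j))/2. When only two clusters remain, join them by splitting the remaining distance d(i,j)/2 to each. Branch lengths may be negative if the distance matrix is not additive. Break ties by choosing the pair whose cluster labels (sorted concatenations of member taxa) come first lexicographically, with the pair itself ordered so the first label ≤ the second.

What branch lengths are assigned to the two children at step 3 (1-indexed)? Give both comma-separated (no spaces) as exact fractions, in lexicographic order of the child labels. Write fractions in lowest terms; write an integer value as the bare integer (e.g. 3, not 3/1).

1. join F+I (d=8, Q=-371) ⇒ FI; edges |F|=7/8, |I|=57/8
  updated: d(E,FI)=41, d(FI,Q)=47, d(FI,S)=95/2, d(FI,X)=42
2. join Q+S (d=6, Q=-423/2) ⇒ QS; edges |Q|=13/12, |S|=59/12
  updated: d(E,QS)=85/2, d(FI,QS)=177/4, d(QS,X)=13
3. join E+FI (d=41, Q=-599/4) ⇒ EFI; edges |E|=237/16, |FI|=419/16
  updated: d(EFI,QS)=183/8, d(EFI,X)=11
4. join EFI+QS (d=183/8, Q=-375/8) ⇒ EFIQS; edges |EFI|=167/16, |QS|=199/16
  updated: d(EFIQS,X)=9/16
5. join EFIQS+X (d=9/16) ⇒ EFIQSX; edges |EFIQS|=9/32, |X|=9/32
final tree: (((E:237/16,(F:7/8,I:57/8):419/16):167/16,(Q:13/12,S:59/12):199/16):9/32,X:9/32)
total length: 1255/16

237/16,419/16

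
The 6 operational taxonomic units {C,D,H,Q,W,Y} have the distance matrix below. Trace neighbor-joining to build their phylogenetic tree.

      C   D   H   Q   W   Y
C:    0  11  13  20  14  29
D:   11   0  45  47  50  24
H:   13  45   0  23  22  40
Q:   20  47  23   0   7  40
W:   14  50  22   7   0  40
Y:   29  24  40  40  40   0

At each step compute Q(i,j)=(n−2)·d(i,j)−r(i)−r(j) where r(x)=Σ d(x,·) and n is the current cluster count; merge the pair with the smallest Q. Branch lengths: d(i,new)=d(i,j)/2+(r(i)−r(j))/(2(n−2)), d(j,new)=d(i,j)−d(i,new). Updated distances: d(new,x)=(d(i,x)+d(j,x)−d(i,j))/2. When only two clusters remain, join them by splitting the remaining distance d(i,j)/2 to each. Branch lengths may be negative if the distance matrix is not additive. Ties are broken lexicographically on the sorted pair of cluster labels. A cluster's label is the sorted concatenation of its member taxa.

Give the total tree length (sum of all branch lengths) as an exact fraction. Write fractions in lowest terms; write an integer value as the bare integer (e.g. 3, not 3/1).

iteration 1: select D,Y (d=24, Q=-254); attach at lengths (25/2, 23/2); label the merged cluster DY
  updated: d(C,DY)=8, d(DY,H)=61/2, d(DY,Q)=63/2, d(DY,W)=33
iteration 2: select Q,W (d=7, Q=-273/2); attach at lengths (53/12, 31/12); label the merged cluster QW
  updated: d(C,QW)=27/2, d(DY,QW)=115/4, d(H,QW)=19
iteration 3: select C,DY (d=8, Q=-343/4); attach at lengths (-67/16, 195/16); label the merged cluster CDY
  updated: d(CDY,H)=71/4, d(CDY,QW)=137/8
iteration 4: select CDY,H (d=71/4, Q=-431/8); attach at lengths (127/16, 157/16); label the merged cluster CDHY
  updated: d(CDHY,QW)=147/16
iteration 5: select CDHY,QW (d=147/16); attach at lengths (147/32, 147/32); label the merged cluster CDHQWY
final tree: (((C:-67/16,(D:25/2,Y:23/2):195/16):127/16,H:157/16):147/32,(Q:53/12,W:31/12):147/32)
total length: 1055/16

1055/16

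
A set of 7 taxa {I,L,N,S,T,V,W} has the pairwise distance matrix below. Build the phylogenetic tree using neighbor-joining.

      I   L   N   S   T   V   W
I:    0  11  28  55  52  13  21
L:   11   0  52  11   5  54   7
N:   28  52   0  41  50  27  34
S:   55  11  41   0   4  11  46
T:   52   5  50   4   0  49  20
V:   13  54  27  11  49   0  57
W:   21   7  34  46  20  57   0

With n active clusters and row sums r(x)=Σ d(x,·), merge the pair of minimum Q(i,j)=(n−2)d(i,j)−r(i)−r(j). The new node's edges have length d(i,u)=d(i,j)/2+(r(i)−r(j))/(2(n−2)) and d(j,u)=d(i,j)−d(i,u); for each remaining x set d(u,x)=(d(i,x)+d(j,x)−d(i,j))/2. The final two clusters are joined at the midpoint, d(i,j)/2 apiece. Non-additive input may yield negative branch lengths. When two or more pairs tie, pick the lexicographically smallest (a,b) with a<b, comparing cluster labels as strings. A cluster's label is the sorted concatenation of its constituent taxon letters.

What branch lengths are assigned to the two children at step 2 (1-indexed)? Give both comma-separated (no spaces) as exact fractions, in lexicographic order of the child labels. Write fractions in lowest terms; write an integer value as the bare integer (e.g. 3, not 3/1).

-3/4,27/4

1. join S+T (d=4, Q=-328) ⇒ ST; edges |S|=4/5, |T|=16/5
  updated: d(I,ST)=103/2, d(L,ST)=6, d(N,ST)=87/2, d(ST,V)=28, d(ST,W)=31
2. join L+ST (d=6, Q=-266) ⇒ LST; edges |L|=-3/4, |ST|=27/4
  updated: d(I,LST)=113/4, d(LST,N)=179/4, d(LST,V)=38, d(LST,W)=16
3. join LST+W (d=16, Q=-207) ⇒ LSTW; edges |LST|=47/6, |W|=49/6
  updated: d(I,LSTW)=133/8, d(LSTW,N)=251/8, d(LSTW,V)=79/2
4. join I+LSTW (d=133/8, Q=-895/8) ⇒ ILSTW; edges |I|=27/32, |LSTW|=505/32
  updated: d(ILSTW,N)=171/8, d(ILSTW,V)=287/16
5. join ILSTW+N (d=171/8, Q=-1061/16) ⇒ ILNSTW; edges |ILSTW|=197/32, |N|=487/32
  updated: d(ILNSTW,V)=377/32
6. join ILNSTW+V (d=377/32) ⇒ ILNSTVW; edges |ILNSTW|=377/64, |V|=377/64
final tree: (((I:27/32,((L:-3/4,(S:4/5,T:16/5):27/4):47/6,W:49/6):505/32):197/32,N:487/32):377/64,V:377/64)
total length: 2425/32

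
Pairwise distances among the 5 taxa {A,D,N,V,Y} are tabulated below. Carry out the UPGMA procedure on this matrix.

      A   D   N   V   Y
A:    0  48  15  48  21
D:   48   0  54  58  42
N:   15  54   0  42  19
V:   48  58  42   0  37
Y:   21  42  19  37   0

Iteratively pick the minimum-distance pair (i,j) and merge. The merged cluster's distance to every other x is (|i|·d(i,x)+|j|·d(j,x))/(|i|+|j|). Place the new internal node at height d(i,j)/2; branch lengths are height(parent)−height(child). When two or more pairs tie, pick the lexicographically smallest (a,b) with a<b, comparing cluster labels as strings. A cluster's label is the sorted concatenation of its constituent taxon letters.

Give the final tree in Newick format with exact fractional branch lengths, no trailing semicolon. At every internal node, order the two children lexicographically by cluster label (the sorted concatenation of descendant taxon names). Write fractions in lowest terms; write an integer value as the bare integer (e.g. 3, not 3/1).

iteration 1: select A,N (d=15); attach at lengths (15/2, 15/2); label the merged cluster AN
  updated: d(AN,D)=51, d(AN,V)=45, d(AN,Y)=20
iteration 2: select AN,Y (d=20); attach at lengths (5/2, 10); label the merged cluster ANY
  updated: d(ANY,D)=48, d(ANY,V)=127/3
iteration 3: select ANY,V (d=127/3); attach at lengths (67/6, 127/6); label the merged cluster ANVY
  updated: d(ANVY,D)=101/2
iteration 4: select ANVY,D (d=101/2); attach at lengths (49/12, 101/4); label the merged cluster ADNVY
final tree: ((((A:15/2,N:15/2):5/2,Y:10):67/6,V:127/6):49/12,D:101/4)
total length: 535/6

((((A:15/2,N:15/2):5/2,Y:10):67/6,V:127/6):49/12,D:101/4)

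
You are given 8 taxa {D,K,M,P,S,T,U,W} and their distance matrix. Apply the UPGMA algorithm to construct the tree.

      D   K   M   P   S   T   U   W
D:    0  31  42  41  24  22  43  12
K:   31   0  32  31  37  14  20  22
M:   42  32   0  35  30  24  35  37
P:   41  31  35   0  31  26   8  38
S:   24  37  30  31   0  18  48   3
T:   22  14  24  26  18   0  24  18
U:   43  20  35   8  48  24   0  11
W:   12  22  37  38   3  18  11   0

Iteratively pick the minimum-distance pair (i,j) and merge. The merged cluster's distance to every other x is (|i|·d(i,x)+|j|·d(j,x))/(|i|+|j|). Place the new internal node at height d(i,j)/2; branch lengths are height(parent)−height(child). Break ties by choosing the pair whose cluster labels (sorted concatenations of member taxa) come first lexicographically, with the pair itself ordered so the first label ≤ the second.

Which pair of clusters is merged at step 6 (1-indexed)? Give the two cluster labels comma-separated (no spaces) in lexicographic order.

DKSTW,PU

iteration 1: select S,W (d=3); attach at lengths (3/2, 3/2); label the merged cluster SW
  updated: d(D,SW)=18, d(K,SW)=59/2, d(M,SW)=67/2, d(P,SW)=69/2, d(SW,T)=18, d(SW,U)=59/2
iteration 2: select P,U (d=8); attach at lengths (4, 4); label the merged cluster PU
  updated: d(D,PU)=42, d(K,PU)=51/2, d(M,PU)=35, d(PU,SW)=32, d(PU,T)=25
iteration 3: select K,T (d=14); attach at lengths (7, 7); label the merged cluster KT
  updated: d(D,KT)=53/2, d(KT,M)=28, d(KT,PU)=101/4, d(KT,SW)=95/4
iteration 4: select D,SW (d=18); attach at lengths (9, 15/2); label the merged cluster DSW
  updated: d(DSW,KT)=74/3, d(DSW,M)=109/3, d(DSW,PU)=106/3
iteration 5: select DSW,KT (d=74/3); attach at lengths (10/3, 16/3); label the merged cluster DKSTW
  updated: d(DKSTW,M)=33, d(DKSTW,PU)=313/10
iteration 6: select DKSTW,PU (d=313/10); attach at lengths (199/60, 233/20); label the merged cluster DKPSTUW
  updated: d(DKPSTUW,M)=235/7
iteration 7: select DKPSTUW,M (d=235/7); attach at lengths (159/140, 235/14); label the merged cluster DKMPSTUW
final tree: ((((D:9,(S:3/2,W:3/2):15/2):10/3,(K:7,T:7):16/3):199/60,(P:4,U:4):233/20):159/140,M:235/14)
total length: 34883/420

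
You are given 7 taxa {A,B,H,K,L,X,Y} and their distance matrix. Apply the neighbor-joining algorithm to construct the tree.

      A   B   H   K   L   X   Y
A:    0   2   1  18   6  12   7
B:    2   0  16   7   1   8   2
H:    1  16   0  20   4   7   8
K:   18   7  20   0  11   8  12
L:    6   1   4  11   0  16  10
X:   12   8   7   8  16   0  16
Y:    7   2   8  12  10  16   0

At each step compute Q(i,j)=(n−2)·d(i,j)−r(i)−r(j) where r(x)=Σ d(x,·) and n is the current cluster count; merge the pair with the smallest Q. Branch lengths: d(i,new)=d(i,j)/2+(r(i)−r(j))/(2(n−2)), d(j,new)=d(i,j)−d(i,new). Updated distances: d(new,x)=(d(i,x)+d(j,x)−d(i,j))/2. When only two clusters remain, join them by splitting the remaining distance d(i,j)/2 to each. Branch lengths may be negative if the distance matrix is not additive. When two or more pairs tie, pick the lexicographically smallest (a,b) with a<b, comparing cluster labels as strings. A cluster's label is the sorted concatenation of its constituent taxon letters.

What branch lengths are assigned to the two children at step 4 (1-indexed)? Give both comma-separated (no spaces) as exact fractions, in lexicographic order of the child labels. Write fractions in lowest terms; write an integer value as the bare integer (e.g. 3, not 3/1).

5/2,39/8

1. join K+X (d=8, Q=-103) ⇒ KX; edges |K|=49/10, |X|=31/10
  updated: d(A,KX)=11, d(B,KX)=7/2, d(H,KX)=19/2, d(KX,L)=19/2, d(KX,Y)=10
2. join A+H (d=1, Q=-123/2) ⇒ AH; edges |A|=-15/16, |H|=31/16
  updated: d(AH,B)=17/2, d(AH,KX)=39/4, d(AH,L)=9/2, d(AH,Y)=7
3. join AH+L (d=9/2, Q=-165/4) ⇒ AHL; edges |AH|=73/24, |L|=35/24
  updated: d(AHL,B)=5/2, d(AHL,KX)=59/8, d(AHL,Y)=25/4
4. join AHL+KX (d=59/8, Q=-89/4) ⇒ AHKLX; edges |AHL|=5/2, |KX|=39/8
  updated: d(AHKLX,B)=-11/16, d(AHKLX,Y)=71/16
5. join AHKLX+B (d=-11/16, Q=-23/4) ⇒ ABHKLX; edges |AHKLX|=7/8, |B|=-25/16
  updated: d(ABHKLX,Y)=57/16
6. join ABHKLX+Y (d=57/16) ⇒ ABHKLXY; edges |ABHKLX|=57/32, |Y|=57/32
final tree: (((((A:-15/16,H:31/16):73/24,L:35/24):5/2,(K:49/10,X:31/10):39/8):7/8,B:-25/16):57/32,Y:57/32)
total length: 95/4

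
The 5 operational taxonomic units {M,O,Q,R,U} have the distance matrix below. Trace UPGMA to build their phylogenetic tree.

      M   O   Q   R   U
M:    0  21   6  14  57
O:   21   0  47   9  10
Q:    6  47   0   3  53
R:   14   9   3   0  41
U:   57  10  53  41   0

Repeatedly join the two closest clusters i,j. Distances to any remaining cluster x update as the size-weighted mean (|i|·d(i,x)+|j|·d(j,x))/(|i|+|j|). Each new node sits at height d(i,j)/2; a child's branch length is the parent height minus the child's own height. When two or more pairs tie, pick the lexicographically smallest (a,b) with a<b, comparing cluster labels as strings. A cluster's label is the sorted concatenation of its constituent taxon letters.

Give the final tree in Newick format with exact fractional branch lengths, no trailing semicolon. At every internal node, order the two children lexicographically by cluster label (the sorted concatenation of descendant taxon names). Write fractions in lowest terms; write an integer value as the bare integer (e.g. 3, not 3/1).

iteration 1: select Q,R (d=3); attach at lengths (3/2, 3/2); label the merged cluster QR
  updated: d(M,QR)=10, d(O,QR)=28, d(QR,U)=47
iteration 2: select M,QR (d=10); attach at lengths (5, 7/2); label the merged cluster MQR
  updated: d(MQR,O)=77/3, d(MQR,U)=151/3
iteration 3: select O,U (d=10); attach at lengths (5, 5); label the merged cluster OU
  updated: d(MQR,OU)=38
iteration 4: select MQR,OU (d=38); attach at lengths (14, 14); label the merged cluster MOQRU
final tree: ((M:5,(Q:3/2,R:3/2):7/2):14,(O:5,U:5):14)
total length: 99/2

((M:5,(Q:3/2,R:3/2):7/2):14,(O:5,U:5):14)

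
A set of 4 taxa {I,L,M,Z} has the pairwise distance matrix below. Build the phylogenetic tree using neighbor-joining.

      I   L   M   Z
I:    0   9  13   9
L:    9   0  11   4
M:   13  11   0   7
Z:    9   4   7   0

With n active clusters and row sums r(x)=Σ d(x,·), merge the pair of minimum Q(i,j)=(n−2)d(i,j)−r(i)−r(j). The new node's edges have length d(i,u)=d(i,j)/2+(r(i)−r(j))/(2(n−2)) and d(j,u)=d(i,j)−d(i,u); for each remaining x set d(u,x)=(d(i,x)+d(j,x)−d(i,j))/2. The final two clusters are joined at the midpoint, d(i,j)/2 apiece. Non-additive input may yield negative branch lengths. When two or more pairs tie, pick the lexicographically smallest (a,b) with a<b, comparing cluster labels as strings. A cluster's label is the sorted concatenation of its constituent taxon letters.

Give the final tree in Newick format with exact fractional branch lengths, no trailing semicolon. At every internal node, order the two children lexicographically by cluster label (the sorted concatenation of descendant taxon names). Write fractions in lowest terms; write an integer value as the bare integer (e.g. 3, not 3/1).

(((I:25/4,L:11/4):5/4,M:25/4):3/8,Z:3/8)

iteration 1: select I,L (d=9, Q=-37); attach at lengths (25/4, 11/4); label the merged cluster IL
  updated: d(IL,M)=15/2, d(IL,Z)=2
iteration 2: select IL,M (d=15/2, Q=-33/2); attach at lengths (5/4, 25/4); label the merged cluster ILM
  updated: d(ILM,Z)=3/4
iteration 3: select ILM,Z (d=3/4); attach at lengths (3/8, 3/8); label the merged cluster ILMZ
final tree: (((I:25/4,L:11/4):5/4,M:25/4):3/8,Z:3/8)
total length: 69/4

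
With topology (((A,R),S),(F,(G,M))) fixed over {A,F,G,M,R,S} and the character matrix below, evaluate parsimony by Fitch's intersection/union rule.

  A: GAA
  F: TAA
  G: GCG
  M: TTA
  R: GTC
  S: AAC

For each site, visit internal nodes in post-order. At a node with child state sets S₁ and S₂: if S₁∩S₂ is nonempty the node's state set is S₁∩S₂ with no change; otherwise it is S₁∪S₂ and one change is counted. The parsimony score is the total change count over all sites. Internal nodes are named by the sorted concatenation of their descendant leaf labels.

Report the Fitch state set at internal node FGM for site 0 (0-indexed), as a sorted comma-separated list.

[col 0] AR: children A:{G}, R:{G} ∩→ {G}; cost 0
[col 0] ARS: children AR:{G}, S:{A} ∪→ {A,G}; cost 1
[col 0] GM: children G:{G}, M:{T} ∪→ {G,T}; cost 1
[col 0] FGM: children F:{T}, GM:{G,T} ∩→ {T}; cost 0
[col 0] AFGMRS: children ARS:{A,G}, FGM:{T} ∪→ {A,G,T}; cost 1
[col 1] AR: children A:{A}, R:{T} ∪→ {A,T}; cost 1
[col 1] ARS: children AR:{A,T}, S:{A} ∩→ {A}; cost 0
[col 1] GM: children G:{C}, M:{T} ∪→ {C,T}; cost 1
[col 1] FGM: children F:{A}, GM:{C,T} ∪→ {A,C,T}; cost 1
[col 1] AFGMRS: children ARS:{A}, FGM:{A,C,T} ∩→ {A}; cost 0
[col 2] AR: children A:{A}, R:{C} ∪→ {A,C}; cost 1
[col 2] ARS: children AR:{A,C}, S:{C} ∩→ {C}; cost 0
[col 2] GM: children G:{G}, M:{A} ∪→ {A,G}; cost 1
[col 2] FGM: children F:{A}, GM:{A,G} ∩→ {A}; cost 0
[col 2] AFGMRS: children ARS:{C}, FGM:{A} ∪→ {A,C}; cost 1
per-site changes: [3, 3, 3]; total = 9

T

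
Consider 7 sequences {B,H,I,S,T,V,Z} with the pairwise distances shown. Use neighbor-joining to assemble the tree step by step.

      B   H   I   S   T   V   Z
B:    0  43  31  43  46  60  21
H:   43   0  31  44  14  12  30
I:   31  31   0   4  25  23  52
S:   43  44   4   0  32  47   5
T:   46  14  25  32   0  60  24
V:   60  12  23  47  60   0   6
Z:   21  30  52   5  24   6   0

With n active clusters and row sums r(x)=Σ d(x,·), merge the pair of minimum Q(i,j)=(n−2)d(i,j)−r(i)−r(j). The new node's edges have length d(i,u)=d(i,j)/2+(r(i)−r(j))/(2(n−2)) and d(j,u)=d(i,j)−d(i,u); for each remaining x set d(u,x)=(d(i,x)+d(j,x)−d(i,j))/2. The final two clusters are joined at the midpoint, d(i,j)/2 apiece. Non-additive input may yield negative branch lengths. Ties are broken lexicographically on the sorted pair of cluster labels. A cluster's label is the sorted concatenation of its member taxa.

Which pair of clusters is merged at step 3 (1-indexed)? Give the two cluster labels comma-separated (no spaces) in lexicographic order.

B,Z

1. join H+V (d=12, Q=-322) ⇒ HV; edges |H|=13/5, |V|=47/5
  updated: d(B,HV)=91/2, d(HV,I)=21, d(HV,S)=79/2, d(HV,T)=31, d(HV,Z)=12
2. join I+S (d=4, Q=-481/2) ⇒ IS; edges |I|=51/16, |S|=13/16
  updated: d(B,IS)=35, d(HV,IS)=113/4, d(IS,T)=53/2, d(IS,Z)=53/2
3. join B+Z (d=21, Q=-168) ⇒ BZ; edges |B|=127/6, |Z|=-1/6
  updated: d(BZ,HV)=73/4, d(BZ,IS)=81/4, d(BZ,T)=49/2
4. join BZ+HV (d=73/4, Q=-104) ⇒ BHVZ; edges |BZ|=11/2, |HV|=51/4
  updated: d(BHVZ,IS)=121/8, d(BHVZ,T)=149/8
5. join BHVZ+IS (d=121/8, Q=-241/4) ⇒ BHISVZ; edges |BHVZ|=29/8, |IS|=23/2
  updated: d(BHISVZ,T)=15
6. join BHISVZ+T (d=15) ⇒ BHISTVZ; edges |BHISVZ|=15/2, |T|=15/2
final tree: ((((B:127/6,Z:-1/6):11/2,(H:13/5,V:47/5):51/4):29/8,(I:51/16,S:13/16):23/2):15/2,T:15/2)
total length: 683/8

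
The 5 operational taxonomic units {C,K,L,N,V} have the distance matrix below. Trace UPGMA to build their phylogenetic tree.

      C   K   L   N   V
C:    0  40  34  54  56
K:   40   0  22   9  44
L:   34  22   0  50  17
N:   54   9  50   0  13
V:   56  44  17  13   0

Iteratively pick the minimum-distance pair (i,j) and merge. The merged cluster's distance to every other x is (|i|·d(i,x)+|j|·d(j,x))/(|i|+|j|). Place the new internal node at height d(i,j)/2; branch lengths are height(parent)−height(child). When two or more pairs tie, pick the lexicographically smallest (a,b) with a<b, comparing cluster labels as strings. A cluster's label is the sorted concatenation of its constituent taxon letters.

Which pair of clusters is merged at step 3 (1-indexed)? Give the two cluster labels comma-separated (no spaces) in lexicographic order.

KN,LV

step 1: merge (K,N) at d=9; branch lengths K→9/2, N→9/2; new cluster KN
  updated: d(C,KN)=47, d(KN,L)=36, d(KN,V)=57/2
step 2: merge (L,V) at d=17; branch lengths L→17/2, V→17/2; new cluster LV
  updated: d(C,LV)=45, d(KN,LV)=129/4
step 3: merge (KN,LV) at d=129/4; branch lengths KN→93/8, LV→61/8; new cluster KLNV
  updated: d(C,KLNV)=46
step 4: merge (C,KLNV) at d=46; branch lengths C→23, KLNV→55/8; new cluster CKLNV
final tree: (C:23,((K:9/2,N:9/2):93/8,(L:17/2,V:17/2):61/8):55/8)
total length: 601/8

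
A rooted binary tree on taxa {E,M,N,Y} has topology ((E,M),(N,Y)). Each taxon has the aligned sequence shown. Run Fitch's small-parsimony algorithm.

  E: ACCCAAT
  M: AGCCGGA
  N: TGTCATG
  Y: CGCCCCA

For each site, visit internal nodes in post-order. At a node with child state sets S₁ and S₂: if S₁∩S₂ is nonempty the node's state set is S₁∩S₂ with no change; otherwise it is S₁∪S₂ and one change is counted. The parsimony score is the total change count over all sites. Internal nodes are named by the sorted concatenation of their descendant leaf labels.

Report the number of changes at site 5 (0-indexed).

3

[col 0] EM: children E:{A}, M:{A} ∩→ {A}; cost 0
[col 0] NY: children N:{T}, Y:{C} ∪→ {C,T}; cost 1
[col 0] EMNY: children EM:{A}, NY:{C,T} ∪→ {A,C,T}; cost 1
[col 1] EM: children E:{C}, M:{G} ∪→ {C,G}; cost 1
[col 1] NY: children N:{G}, Y:{G} ∩→ {G}; cost 0
[col 1] EMNY: children EM:{C,G}, NY:{G} ∩→ {G}; cost 0
[col 2] EM: children E:{C}, M:{C} ∩→ {C}; cost 0
[col 2] NY: children N:{T}, Y:{C} ∪→ {C,T}; cost 1
[col 2] EMNY: children EM:{C}, NY:{C,T} ∩→ {C}; cost 0
[col 3] EM: children E:{C}, M:{C} ∩→ {C}; cost 0
[col 3] NY: children N:{C}, Y:{C} ∩→ {C}; cost 0
[col 3] EMNY: children EM:{C}, NY:{C} ∩→ {C}; cost 0
[col 4] EM: children E:{A}, M:{G} ∪→ {A,G}; cost 1
[col 4] NY: children N:{A}, Y:{C} ∪→ {A,C}; cost 1
[col 4] EMNY: children EM:{A,G}, NY:{A,C} ∩→ {A}; cost 0
[col 5] EM: children E:{A}, M:{G} ∪→ {A,G}; cost 1
[col 5] NY: children N:{T}, Y:{C} ∪→ {C,T}; cost 1
[col 5] EMNY: children EM:{A,G}, NY:{C,T} ∪→ {A,C,G,T}; cost 1
[col 6] EM: children E:{T}, M:{A} ∪→ {A,T}; cost 1
[col 6] NY: children N:{G}, Y:{A} ∪→ {A,G}; cost 1
[col 6] EMNY: children EM:{A,T}, NY:{A,G} ∩→ {A}; cost 0
per-site changes: [2, 1, 1, 0, 2, 3, 2]; total = 11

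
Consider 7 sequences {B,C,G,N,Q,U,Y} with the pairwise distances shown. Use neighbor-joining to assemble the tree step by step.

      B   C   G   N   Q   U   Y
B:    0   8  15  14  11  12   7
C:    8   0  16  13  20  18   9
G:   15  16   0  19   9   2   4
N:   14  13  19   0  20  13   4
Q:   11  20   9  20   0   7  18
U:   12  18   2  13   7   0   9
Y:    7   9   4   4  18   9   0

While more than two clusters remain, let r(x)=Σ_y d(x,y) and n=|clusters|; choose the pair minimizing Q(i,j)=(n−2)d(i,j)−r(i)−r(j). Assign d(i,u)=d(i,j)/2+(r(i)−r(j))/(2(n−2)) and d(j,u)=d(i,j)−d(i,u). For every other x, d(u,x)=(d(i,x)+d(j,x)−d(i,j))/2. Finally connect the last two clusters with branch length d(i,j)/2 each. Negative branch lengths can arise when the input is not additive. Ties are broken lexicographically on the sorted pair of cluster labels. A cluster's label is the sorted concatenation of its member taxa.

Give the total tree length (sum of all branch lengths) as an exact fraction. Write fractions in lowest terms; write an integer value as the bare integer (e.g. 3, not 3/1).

iteration 1: select G,U (d=2, Q=-116); attach at lengths (7/5, 3/5); label the merged cluster GU
  updated: d(B,GU)=25/2, d(C,GU)=16, d(GU,N)=15, d(GU,Q)=7, d(GU,Y)=11/2
iteration 2: select GU,Q (d=7, Q=-104); attach at lengths (1, 6); label the merged cluster GQU
  updated: d(B,GQU)=33/4, d(C,GQU)=29/2, d(GQU,N)=14, d(GQU,Y)=33/4
iteration 3: select N,Y (d=4, Q=-245/4); attach at lengths (115/24, -19/24); label the merged cluster NY
  updated: d(B,NY)=17/2, d(C,NY)=9, d(GQU,NY)=73/8
iteration 4: select B,C (d=8, Q=-161/4); attach at lengths (37/16, 91/16); label the merged cluster BC
  updated: d(BC,GQU)=59/8, d(BC,NY)=19/4
iteration 5: select BC,GQU (d=59/8, Q=-85/4); attach at lengths (3/2, 47/8); label the merged cluster BCGQU
  updated: d(BCGQU,NY)=13/4
iteration 6: select BCGQU,NY (d=13/4); attach at lengths (13/8, 13/8); label the merged cluster BCGNQUY
final tree: (((B:37/16,C:91/16):3/2,((G:7/5,U:3/5):1,Q:6):47/8):13/8,(N:115/24,Y:-19/24):13/8)
total length: 253/8

253/8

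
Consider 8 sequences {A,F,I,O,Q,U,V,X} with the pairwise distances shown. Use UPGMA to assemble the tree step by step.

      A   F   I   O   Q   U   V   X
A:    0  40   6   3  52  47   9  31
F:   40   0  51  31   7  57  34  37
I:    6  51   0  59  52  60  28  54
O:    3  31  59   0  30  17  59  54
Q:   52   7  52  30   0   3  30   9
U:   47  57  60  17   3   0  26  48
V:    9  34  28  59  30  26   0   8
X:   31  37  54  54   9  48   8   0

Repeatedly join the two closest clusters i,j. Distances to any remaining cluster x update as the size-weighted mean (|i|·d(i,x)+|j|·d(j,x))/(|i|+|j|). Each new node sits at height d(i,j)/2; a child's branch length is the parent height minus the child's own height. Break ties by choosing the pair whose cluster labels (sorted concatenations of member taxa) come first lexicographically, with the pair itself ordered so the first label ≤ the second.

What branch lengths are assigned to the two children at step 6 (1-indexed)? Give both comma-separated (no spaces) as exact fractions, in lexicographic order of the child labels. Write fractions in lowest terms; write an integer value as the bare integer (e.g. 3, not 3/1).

135/8,11/4

step 1: merge (A,O) at d=3; branch lengths A→3/2, O→3/2; new cluster AO
  updated: d(AO,F)=71/2, d(AO,I)=65/2, d(AO,Q)=41, d(AO,U)=32, d(AO,V)=34, d(AO,X)=85/2
step 2: merge (Q,U) at d=3; branch lengths Q→3/2, U→3/2; new cluster QU
  updated: d(AO,QU)=73/2, d(F,QU)=32, d(I,QU)=56, d(QU,V)=28, d(QU,X)=57/2
step 3: merge (V,X) at d=8; branch lengths V→4, X→4; new cluster VX
  updated: d(AO,VX)=153/4, d(F,VX)=71/2, d(I,VX)=41, d(QU,VX)=113/4
step 4: merge (QU,VX) at d=113/4; branch lengths QU→101/8, VX→81/8; new cluster QUVX
  updated: d(AO,QUVX)=299/8, d(F,QUVX)=135/4, d(I,QUVX)=97/2
step 5: merge (AO,I) at d=65/2; branch lengths AO→59/4, I→65/4; new cluster AIO
  updated: d(AIO,F)=122/3, d(AIO,QUVX)=493/12
step 6: merge (F,QUVX) at d=135/4; branch lengths F→135/8, QUVX→11/4; new cluster FQUVX
  updated: d(AIO,FQUVX)=41
step 7: merge (AIO,FQUVX) at d=41; branch lengths AIO→17/4, FQUVX→29/8; new cluster AFIOQUVX
final tree: (((A:3/2,O:3/2):59/4,I:65/4):17/4,(F:135/8,((Q:3/2,U:3/2):101/8,(V:4,X:4):81/8):11/4):29/8)
total length: 381/4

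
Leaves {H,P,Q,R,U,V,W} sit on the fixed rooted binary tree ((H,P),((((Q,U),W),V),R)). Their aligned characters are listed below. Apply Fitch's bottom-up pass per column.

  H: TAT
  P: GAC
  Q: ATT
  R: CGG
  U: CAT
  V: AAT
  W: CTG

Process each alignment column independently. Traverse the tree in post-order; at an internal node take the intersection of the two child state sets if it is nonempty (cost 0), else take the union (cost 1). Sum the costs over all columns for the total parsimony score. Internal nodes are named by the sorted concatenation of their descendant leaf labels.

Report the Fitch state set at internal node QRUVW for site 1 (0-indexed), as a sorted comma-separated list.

HP@0: {T} ∪ {G} = {G,T} (union, +1)
QU@0: {A} ∪ {C} = {A,C} (union, +1)
QUW@0: {A,C} ∩ {C} = {C} (intersection, +0)
QUVW@0: {C} ∪ {A} = {A,C} (union, +1)
QRUVW@0: {A,C} ∩ {C} = {C} (intersection, +0)
HPQRUVW@0: {G,T} ∪ {C} = {C,G,T} (union, +1)
HP@1: {A} ∩ {A} = {A} (intersection, +0)
QU@1: {T} ∪ {A} = {A,T} (union, +1)
QUW@1: {A,T} ∩ {T} = {T} (intersection, +0)
QUVW@1: {T} ∪ {A} = {A,T} (union, +1)
QRUVW@1: {A,T} ∪ {G} = {A,G,T} (union, +1)
HPQRUVW@1: {A} ∩ {A,G,T} = {A} (intersection, +0)
HP@2: {T} ∪ {C} = {C,T} (union, +1)
QU@2: {T} ∩ {T} = {T} (intersection, +0)
QUW@2: {T} ∪ {G} = {G,T} (union, +1)
QUVW@2: {G,T} ∩ {T} = {T} (intersection, +0)
QRUVW@2: {T} ∪ {G} = {G,T} (union, +1)
HPQRUVW@2: {C,T} ∩ {G,T} = {T} (intersection, +0)
per-site changes: [4, 3, 3]; total = 10

A,G,T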